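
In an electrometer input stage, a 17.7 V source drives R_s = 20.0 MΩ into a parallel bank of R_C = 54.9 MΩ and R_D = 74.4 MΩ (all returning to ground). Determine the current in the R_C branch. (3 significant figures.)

I ≈ 0.197 µA

Combine the parallel branches: R_p = (1/54.9 + 1/74.4)⁻¹ = 31.59 MΩ.
V_A by voltage divider: V_A = 17.7 × 31.59/(20.0 + 31.59) = 10.84 V.
Branch current I = V_A/R_C = 10.84/54.9 = 0.1974 µA.
(Equivalently: I_total = 0.3431 µA, then current-divider fraction G_k/ΣG = 0.5754.)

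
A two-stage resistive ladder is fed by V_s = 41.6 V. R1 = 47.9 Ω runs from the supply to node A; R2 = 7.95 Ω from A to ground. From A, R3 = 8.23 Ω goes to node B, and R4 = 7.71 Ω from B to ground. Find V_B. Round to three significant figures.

V_B ≈ 2.01 V

Looking into the second stage from A: R3 + R4 = 15.94 Ω appears in parallel with R2.
R2 ‖ (R3+R4) = 5.304 Ω.
V_A = 41.6 × 5.304/(47.9 + 5.304) = 4.147 V.
Stage 2 is unloaded, so V_B = V_A · R4/(R3+R4) = 4.147 × 7.71/15.94 = 2.006 V.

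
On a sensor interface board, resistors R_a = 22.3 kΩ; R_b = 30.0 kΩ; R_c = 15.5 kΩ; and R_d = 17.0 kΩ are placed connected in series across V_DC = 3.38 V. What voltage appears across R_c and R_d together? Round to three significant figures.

ΣR = 22.3 + 30.0 + 15.5 + 17.0 = 84.80 kΩ.
R_{R_c..R_d} = 15.5 + 17.0 = 32.50 kΩ.
V = V_DC · R/ΣR = 3.38 × 0.3833 = 1.295 V.

V ≈ 1.30 V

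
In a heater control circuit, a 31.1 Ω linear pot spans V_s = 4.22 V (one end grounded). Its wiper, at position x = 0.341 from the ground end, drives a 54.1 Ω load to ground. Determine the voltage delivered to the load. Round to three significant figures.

Split the track: R_lower = x·R_p = 10.61 Ω, R_upper = (1−x)·R_p = 20.49 Ω.
Lower segment in parallel with the load: 10.61 ‖ 54.1 = 8.867 Ω.
Loaded-divider output: V_out = 4.22 × 0.3020 = 1.274 V.

V_out ≈ 1.27 V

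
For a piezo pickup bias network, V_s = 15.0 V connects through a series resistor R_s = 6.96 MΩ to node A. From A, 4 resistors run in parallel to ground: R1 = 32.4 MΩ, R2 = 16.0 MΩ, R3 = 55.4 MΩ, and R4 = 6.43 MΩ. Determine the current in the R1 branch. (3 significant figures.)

Parallel bank: R_p = 1/(1/32.4 + 1/16.0 + 1/55.4 + 1/6.43) = 3.746 MΩ.
V_A = 15.0 × 3.746/10.71 = 5.249 V.
I(R1) = V_A / R1 = 5.249/32.4 = 0.1620 µA.
(Equivalently: I_total = 1.401 µA, then current-divider fraction G_k/ΣG = 0.1156.)

I ≈ 0.162 µA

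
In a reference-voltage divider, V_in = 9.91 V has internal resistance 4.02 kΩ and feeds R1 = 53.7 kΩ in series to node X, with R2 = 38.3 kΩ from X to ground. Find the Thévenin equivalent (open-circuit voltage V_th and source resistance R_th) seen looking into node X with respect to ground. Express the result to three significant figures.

R1' = 4.02 + 53.7 = 57.72 kΩ (source resistance + R1).
With X open, the divider is unloaded: V_th = 9.91 × 38.3/96.02 = 3.953 V.
Zeroing V_in shorts the top of R1' to ground, so R_th = R1' ‖ R2 = 23.02 kΩ.

V_th ≈ 3.95 V, R_th ≈ 23.0 kΩ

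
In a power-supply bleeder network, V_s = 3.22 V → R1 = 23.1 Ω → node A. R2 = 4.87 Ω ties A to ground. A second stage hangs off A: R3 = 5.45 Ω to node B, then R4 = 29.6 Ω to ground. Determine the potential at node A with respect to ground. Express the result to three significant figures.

V_A ≈ 0.503 V

Looking into the second stage from A: R3 + R4 = 35.05 Ω appears in parallel with R2.
Effective lower resistance at A: R2 ‖ 35.05 = 4.276 Ω.
V_A = 3.22 × 4.276/(23.1 + 4.276) = 0.5029 V.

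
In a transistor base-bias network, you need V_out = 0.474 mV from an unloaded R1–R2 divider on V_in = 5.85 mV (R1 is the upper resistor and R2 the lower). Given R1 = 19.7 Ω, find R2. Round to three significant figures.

R2 ≈ 1.74 Ω

V_out/V_in = R2/(R1+R2) = 0.08103.
Rearranging, R2 = R1·k/(1−k) = 19.7 × 0.08817 = 1.737 Ω.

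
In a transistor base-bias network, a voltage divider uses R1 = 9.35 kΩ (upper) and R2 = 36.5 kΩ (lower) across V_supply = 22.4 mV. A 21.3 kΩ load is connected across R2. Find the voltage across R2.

V_out ≈ 13.2 mV

The load sits in parallel with R2, giving an effective lower resistance R2' = R2·R_L/(R2+R_L) = 13.45 kΩ.
Now apply the divider: V_out = 22.4 × 0.5899 = 13.21 mV.
(Unloaded it would be 17.8 mV; the load pulls it down.)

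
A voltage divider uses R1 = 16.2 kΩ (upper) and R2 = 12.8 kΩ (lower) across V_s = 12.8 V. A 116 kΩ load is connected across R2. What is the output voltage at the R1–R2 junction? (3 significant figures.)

V_out ≈ 5.32 V

First combine the lower leg with the load: R2 ‖ R_L = 11.53 kΩ.
Voltage divider with the loaded lower leg: V_out = 12.8 × 11.53/(16.2 + 11.53) = 12.8 × 0.4158 = 5.322 V.
(Unloaded it would be 5.65 V; the load pulls it down.)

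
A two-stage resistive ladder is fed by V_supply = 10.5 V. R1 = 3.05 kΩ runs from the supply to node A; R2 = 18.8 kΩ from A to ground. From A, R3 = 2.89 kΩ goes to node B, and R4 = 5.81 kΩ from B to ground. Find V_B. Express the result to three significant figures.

The second stage (R3 + R4 = 8.700 kΩ) loads node A in parallel with R2.
R2 ‖ (R3+R4) = 5.948 kΩ.
First divider: V_A = V_supply · 5.948/(3.05 + 5.948) = 6.941 V.
V_B = V_A × 0.6678 = 4.635 V.

V_B ≈ 4.64 V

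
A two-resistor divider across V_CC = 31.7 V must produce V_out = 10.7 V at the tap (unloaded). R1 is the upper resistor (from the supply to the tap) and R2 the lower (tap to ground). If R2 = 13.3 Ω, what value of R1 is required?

The divider ratio is R2/(R1+R2) = 10.7/31.7 = 0.3375.
R1 = R2·(1/k − 1) = 13.3 × 1.963 = 26.10 Ω.

R1 ≈ 26.1 Ω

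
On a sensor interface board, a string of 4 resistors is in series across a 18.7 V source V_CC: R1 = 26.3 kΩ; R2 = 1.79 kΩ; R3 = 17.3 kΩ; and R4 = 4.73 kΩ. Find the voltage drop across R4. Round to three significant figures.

Total series resistance ΣR = 26.3 + 1.79 + 17.3 + 4.73 = 50.12 kΩ.
Voltage divider: V = V_CC · (4.730 / 50.12) = 18.7 × 0.09437 = 1.765 V.

V ≈ 1.76 V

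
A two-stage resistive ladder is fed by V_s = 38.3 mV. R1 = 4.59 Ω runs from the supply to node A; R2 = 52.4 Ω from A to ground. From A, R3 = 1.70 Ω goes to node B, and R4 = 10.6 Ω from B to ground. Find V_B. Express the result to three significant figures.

V_B ≈ 22.6 mV

The second stage (R3 + R4 = 12.30 Ω) loads node A in parallel with R2.
R2 ‖ (R3+R4) = 9.962 Ω.
First divider: V_A = V_s · 9.962/(4.59 + 9.962) = 26.22 mV.
V_B = V_A × 0.8618 = 22.60 mV.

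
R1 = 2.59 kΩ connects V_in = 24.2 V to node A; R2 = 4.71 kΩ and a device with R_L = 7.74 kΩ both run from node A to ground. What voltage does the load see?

R2 ‖ R_L = (4.71 × 7.74)/(4.71 + 7.74) = 2.928 kΩ.
Then V_out = V_in · R2'/(R1 + R2') = 24.2 × 2.928/5.518 = 12.84 V.
(Unloaded it would be 15.6 V; the load pulls it down.)

V_out ≈ 12.8 V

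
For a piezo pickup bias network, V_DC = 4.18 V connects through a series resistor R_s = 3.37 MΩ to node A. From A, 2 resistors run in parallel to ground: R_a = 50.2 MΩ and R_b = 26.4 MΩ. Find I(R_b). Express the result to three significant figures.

I ≈ 0.133 µA

Equivalent of the parallel group: R_p = 17.30 MΩ.
V_A = 4.18 × 17.30/20.67 = 3.499 V.
I(R_b) = V_A / R_b = 3.499/26.4 = 0.1325 µA.
(Check via current divider: I_total = 0.2022 µA; share G_k/ΣG = 0.6554 → same result.)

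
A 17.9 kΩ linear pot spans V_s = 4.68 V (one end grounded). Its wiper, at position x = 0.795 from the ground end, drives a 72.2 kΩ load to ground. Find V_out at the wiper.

The pot divides into 3.669 kΩ above the wiper and 14.23 kΩ below.
Lower segment in parallel with the load: 14.23 ‖ 72.2 = 11.89 kΩ.
Then V_out = V_s · 11.89/(3.669 + 11.89) = 3.576 V.
(Unloaded: V_out = x·V_s = 3.72 V.)

V_out ≈ 3.58 V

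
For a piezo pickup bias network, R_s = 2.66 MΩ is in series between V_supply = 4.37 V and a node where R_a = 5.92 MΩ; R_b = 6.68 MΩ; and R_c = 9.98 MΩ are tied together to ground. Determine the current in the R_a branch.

Equivalent of the parallel group: R_p = 2.388 MΩ.
Node voltage V_A = V_supply · R_p/(R_s + R_p) = 4.37 × 0.4730 = 2.067 V.
Branch current I = V_A/R_a = 2.067/5.92 = 0.3492 µA.

I ≈ 0.349 µA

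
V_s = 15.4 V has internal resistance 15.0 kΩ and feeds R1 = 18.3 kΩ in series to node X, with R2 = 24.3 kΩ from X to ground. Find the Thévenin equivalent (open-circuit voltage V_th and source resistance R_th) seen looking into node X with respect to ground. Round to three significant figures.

R1' = 15.0 + 18.3 = 33.30 kΩ (source resistance + R1).
Open-circuit (no load on X): V_th = V_s · R2/(R1' + R2) = 15.4 × 24.3/(33.30 + 24.3) = 6.497 V.
Zeroing V_s shorts the top of R1' to ground, so R_th = R1' ‖ R2 = 14.05 kΩ.

V_th ≈ 6.50 V, R_th ≈ 14.0 kΩ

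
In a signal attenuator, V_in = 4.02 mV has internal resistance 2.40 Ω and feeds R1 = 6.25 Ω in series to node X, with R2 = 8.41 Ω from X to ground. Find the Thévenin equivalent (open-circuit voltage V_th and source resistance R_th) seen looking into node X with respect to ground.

V_th ≈ 1.98 mV, R_th ≈ 4.26 Ω

R1' = 2.40 + 6.25 = 8.650 Ω (source resistance + R1).
Open-circuit (no load on X): V_th = V_in · R2/(R1' + R2) = 4.02 × 8.41/(8.650 + 8.41) = 1.982 mV.
Zeroing V_in shorts the top of R1' to ground, so R_th = R1' ‖ R2 = 4.264 Ω.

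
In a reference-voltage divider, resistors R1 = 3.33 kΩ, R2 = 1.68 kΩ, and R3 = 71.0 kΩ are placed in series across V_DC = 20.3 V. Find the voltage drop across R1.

Total series resistance ΣR = 3.33 + 1.68 + 71.0 = 76.01 kΩ.
V = V_DC · R/ΣR = 20.3 × 0.04381 = 0.8893 V.

V ≈ 0.889 V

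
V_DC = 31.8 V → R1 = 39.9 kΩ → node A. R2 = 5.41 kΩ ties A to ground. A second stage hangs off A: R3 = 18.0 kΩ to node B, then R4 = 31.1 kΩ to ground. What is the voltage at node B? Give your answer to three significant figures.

Looking into the second stage from A: R3 + R4 = 49.10 kΩ appears in parallel with R2.
R2 ‖ (R3+R4) = 4.873 kΩ.
So V_A = 31.8 × 0.1088 = 3.461 V.
V_B = V_A × 0.6334 = 2.192 V.

V_B ≈ 2.19 V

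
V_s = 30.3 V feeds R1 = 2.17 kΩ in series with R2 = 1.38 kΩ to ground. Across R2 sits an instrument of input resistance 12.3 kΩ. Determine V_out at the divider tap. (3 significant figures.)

R2 ‖ R_L = (1.38 × 12.3)/(1.38 + 12.3) = 1.241 kΩ.
Voltage divider with the loaded lower leg: V_out = 30.3 × 1.241/(2.17 + 1.241) = 30.3 × 0.3638 = 11.02 V.

V_out ≈ 11.0 V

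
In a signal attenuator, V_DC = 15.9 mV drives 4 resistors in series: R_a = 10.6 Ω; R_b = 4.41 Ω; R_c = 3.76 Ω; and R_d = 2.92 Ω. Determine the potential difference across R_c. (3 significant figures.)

V ≈ 2.76 mV

ΣR = 10.6 + 4.41 + 3.76 + 2.92 = 21.69 Ω.
V = V_DC · R/ΣR = 15.9 × 0.1734 = 2.756 mV.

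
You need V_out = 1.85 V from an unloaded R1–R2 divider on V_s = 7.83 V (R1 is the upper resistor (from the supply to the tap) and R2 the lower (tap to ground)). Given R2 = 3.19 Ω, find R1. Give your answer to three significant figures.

R1 ≈ 10.3 Ω

The divider ratio is R2/(R1+R2) = 1.85/7.83 = 0.2363.
So R1 = R2 · (V_s/V_out − 1) = 3.19 × (7.83/1.85 − 1) = 3.19 × 3.232 = 10.31 Ω.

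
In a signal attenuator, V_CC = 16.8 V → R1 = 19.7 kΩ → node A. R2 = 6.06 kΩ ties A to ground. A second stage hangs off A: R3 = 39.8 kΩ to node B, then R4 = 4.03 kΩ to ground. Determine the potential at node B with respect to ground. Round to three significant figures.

Node A sees R2 in parallel with the series input of stage 2, R3 + R4 = 43.83 kΩ.
R2 ‖ (R3+R4) = 5.324 kΩ.
First divider: V_A = V_CC · 5.324/(19.7 + 5.324) = 3.574 V.
Then the unloaded second divider: V_B = V_A × R4/(R3+R4) = 3.574 × 0.09195 = 0.3286 V.

V_B ≈ 0.329 V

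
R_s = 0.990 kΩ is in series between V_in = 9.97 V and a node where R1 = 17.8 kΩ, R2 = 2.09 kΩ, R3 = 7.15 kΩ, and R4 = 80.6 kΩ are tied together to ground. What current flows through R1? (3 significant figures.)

I ≈ 0.333 mA

Combine the parallel branches: R_p = (1/17.8 + 1/2.09 + 1/7.15 + 1/80.6)⁻¹ = 1.456 kΩ.
Node voltage V_A = V_in · R_p/(R_s + R_p) = 9.97 × 0.5952 = 5.934 V.
Branch current I = V_A/R1 = 5.934/17.8 = 0.3334 mA.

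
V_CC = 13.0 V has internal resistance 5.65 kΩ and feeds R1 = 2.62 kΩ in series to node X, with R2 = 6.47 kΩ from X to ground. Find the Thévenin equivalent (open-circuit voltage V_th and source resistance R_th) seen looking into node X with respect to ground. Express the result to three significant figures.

R1' = 5.65 + 2.62 = 8.270 kΩ (source resistance + R1).
Open-circuit (no load on X): V_th = V_CC · R2/(R1' + R2) = 13.0 × 6.47/(8.270 + 6.47) = 5.706 V.
Zeroing V_CC shorts the top of R1' to ground, so R_th = R1' ‖ R2 = 3.630 kΩ.

V_th ≈ 5.71 V, R_th ≈ 3.63 kΩ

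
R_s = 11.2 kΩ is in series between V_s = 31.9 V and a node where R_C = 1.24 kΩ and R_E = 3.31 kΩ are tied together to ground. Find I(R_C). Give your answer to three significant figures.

Combine the parallel branches: R_p = (1/1.24 + 1/3.31)⁻¹ = 0.9021 kΩ.
V_A by voltage divider: V_A = 31.9 × 0.9021/(11.2 + 0.9021) = 2.378 V.
Branch current I = V_A/R_C = 2.378/1.24 = 1.918 mA.

I ≈ 1.92 mA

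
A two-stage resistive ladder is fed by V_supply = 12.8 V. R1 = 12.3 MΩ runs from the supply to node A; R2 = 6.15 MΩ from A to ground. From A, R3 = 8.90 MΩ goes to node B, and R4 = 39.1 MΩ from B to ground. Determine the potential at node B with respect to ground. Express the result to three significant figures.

V_B ≈ 3.20 V

Node A sees R2 in parallel with the series input of stage 2, R3 + R4 = 48.00 MΩ.
R2 ‖ (R3+R4) = 5.452 MΩ.
First divider: V_A = V_supply · 5.452/(12.3 + 5.452) = 3.931 V.
Stage 2 is unloaded, so V_B = V_A · R4/(R3+R4) = 3.931 × 39.1/48.00 = 3.202 V.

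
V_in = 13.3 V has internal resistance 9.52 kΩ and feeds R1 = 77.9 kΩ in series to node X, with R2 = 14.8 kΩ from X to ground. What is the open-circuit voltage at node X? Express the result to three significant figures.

V_th ≈ 1.93 V

R1' = 9.52 + 77.9 = 87.42 kΩ (source resistance + R1).
With X open, the divider is unloaded: V_th = 13.3 × 14.8/102.2 = 1.926 V.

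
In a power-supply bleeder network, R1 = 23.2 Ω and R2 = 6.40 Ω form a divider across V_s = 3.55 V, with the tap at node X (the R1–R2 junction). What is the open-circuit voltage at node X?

With X open, the divider is unloaded: V_th = 3.55 × 6.40/29.60 = 0.7676 V.

V_th ≈ 0.768 V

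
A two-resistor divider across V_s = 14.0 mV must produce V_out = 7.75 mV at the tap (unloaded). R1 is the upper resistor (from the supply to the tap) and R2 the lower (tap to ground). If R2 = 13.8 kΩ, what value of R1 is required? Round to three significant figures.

The divider ratio is R2/(R1+R2) = 7.75/14.0 = 0.5536.
Rearranging, R1 = R2·(1−k)/k = 13.8 × 0.8065 = 11.13 kΩ.

R1 ≈ 11.1 kΩ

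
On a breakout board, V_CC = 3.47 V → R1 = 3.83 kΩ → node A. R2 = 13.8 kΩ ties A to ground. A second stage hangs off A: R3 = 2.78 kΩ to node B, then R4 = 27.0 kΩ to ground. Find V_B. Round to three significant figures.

V_B ≈ 2.24 V

Node A sees R2 in parallel with the series input of stage 2, R3 + R4 = 29.78 kΩ.
R2 ‖ (R3+R4) = 9.430 kΩ.
First divider: V_A = V_CC · 9.430/(3.83 + 9.430) = 2.468 V.
V_B = V_A × 0.9066 = 2.237 V.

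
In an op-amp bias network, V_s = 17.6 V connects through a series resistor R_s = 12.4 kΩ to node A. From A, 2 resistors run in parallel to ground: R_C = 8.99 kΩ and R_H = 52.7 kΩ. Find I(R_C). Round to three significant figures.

I ≈ 0.749 mA

Equivalent of the parallel group: R_p = 7.680 kΩ.
V_A by voltage divider: V_A = 17.6 × 7.680/(12.4 + 7.680) = 6.731 V.
Branch current I = V_A/R_C = 6.731/8.99 = 0.7488 mA.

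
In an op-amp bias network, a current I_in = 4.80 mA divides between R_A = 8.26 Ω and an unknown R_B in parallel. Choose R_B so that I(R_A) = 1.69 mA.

R_B ≈ 4.49 Ω

The fraction through R_A equals R_B/(R_A+R_B).
With f = 0.3521, R_B = R_A · f/(1−f) = 8.26 × 0.5434 = 4.489 Ω.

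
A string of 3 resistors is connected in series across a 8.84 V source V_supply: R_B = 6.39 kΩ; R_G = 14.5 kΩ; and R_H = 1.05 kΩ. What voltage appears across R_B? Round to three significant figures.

V ≈ 2.57 V

Total series resistance ΣR = 6.39 + 14.5 + 1.05 = 21.94 kΩ.
Voltage divider: V = V_supply · (6.390 / 21.94) = 8.84 × 0.2912 = 2.575 V.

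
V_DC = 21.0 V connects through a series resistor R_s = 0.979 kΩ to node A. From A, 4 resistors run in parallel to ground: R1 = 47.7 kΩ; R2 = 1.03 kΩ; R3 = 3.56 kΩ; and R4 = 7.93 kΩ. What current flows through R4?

I ≈ 1.12 mA

Parallel bank: R_p = 1/(1/47.7 + 1/1.03 + 1/3.56 + 1/7.93) = 0.7149 kΩ.
Node voltage V_A = V_DC · R_p/(R_s + R_p) = 21.0 × 0.4220 = 8.863 V.
I(R4) = V_A / R4 = 8.863/7.93 = 1.118 mA.
(Check via current divider: I_total = 12.40 mA; share G_k/ΣG = 0.09015 → same result.)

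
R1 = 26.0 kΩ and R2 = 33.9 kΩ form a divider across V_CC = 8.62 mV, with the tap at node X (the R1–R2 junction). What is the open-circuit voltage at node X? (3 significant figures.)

V_th is the unloaded tap voltage: V_CC · R2/(R1+R2) = 8.62 × 0.5659 = 4.878 mV.

V_th ≈ 4.88 mV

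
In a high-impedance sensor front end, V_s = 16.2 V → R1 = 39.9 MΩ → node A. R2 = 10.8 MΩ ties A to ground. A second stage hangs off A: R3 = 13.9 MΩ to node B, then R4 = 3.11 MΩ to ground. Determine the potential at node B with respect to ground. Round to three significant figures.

V_B ≈ 0.421 V

The second stage (R3 + R4 = 17.01 MΩ) loads node A in parallel with R2.
Effective lower resistance at A: R2 ‖ 17.01 = 6.606 MΩ.
First divider: V_A = V_s · 6.606/(39.9 + 6.606) = 2.301 V.
Stage 2 is unloaded, so V_B = V_A · R4/(R3+R4) = 2.301 × 3.11/17.01 = 0.4207 V.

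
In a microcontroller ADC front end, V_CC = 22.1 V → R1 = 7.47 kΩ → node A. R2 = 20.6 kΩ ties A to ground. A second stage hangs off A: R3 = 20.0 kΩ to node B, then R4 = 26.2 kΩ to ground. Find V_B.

Looking into the second stage from A: R3 + R4 = 46.20 kΩ appears in parallel with R2.
R2 ‖ (R3+R4) = 14.25 kΩ.
V_A = 22.1 × 14.25/(7.47 + 14.25) = 14.50 V.
V_B = V_A × 0.5671 = 8.222 V.

V_B ≈ 8.22 V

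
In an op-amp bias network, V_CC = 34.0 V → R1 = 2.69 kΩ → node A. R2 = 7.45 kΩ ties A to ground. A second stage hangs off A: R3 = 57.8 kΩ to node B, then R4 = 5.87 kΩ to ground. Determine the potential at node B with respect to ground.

The second stage (R3 + R4 = 63.67 kΩ) loads node A in parallel with R2.
Effective lower resistance at A: R2 ‖ 63.67 = 6.670 kΩ.
V_A = 34.0 × 6.670/(2.69 + 6.670) = 24.23 V.
Then the unloaded second divider: V_B = V_A × R4/(R3+R4) = 24.23 × 0.09219 = 2.234 V.

V_B ≈ 2.23 V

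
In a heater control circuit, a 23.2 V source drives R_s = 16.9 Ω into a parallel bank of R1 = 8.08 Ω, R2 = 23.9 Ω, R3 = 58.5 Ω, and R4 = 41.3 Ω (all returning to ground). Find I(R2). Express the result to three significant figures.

Combine the parallel branches: R_p = (1/8.08 + 1/23.9 + 1/58.5 + 1/41.3)⁻¹ = 4.833 Ω.
Node voltage V_A = V_DC · R_p/(R_s + R_p) = 23.2 × 0.2224 = 5.159 V.
Branch current I = V_A/R2 = 5.159/23.9 = 0.2159 A.

I ≈ 0.216 A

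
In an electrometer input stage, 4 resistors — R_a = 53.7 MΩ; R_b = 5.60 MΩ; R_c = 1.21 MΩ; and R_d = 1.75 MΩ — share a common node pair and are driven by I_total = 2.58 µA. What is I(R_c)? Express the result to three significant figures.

I ≈ 1.34 µA

Conductances: ΣG = 1/53.7 + 1/5.60 + 1/1.21 + 1/1.75 = 1.595 (1/MΩ).
Current divider: I(R_c) = I_total · G_k/ΣG = 2.58 × (0.8264/1.595) = 2.58 × 0.5181 = 1.337 µA.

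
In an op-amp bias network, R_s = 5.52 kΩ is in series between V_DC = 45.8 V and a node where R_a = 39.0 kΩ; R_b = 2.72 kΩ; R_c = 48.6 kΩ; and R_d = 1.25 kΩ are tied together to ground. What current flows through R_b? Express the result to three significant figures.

I ≈ 2.19 mA

Parallel bank: R_p = 1/(1/39.0 + 1/2.72 + 1/48.6 + 1/1.25) = 0.8238 kΩ.
Node voltage V_A = V_DC · R_p/(R_s + R_p) = 45.8 × 0.1299 = 5.948 V.
I(R_b) = V_A / R_b = 5.948/2.72 = 2.187 mA.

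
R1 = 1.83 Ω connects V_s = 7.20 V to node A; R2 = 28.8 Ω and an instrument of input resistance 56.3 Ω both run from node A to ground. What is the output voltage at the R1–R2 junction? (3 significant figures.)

R2 ‖ R_L = (28.8 × 56.3)/(28.8 + 56.3) = 19.05 Ω.
Now apply the divider: V_out = 7.20 × 0.9124 = 6.569 V.

V_out ≈ 6.57 V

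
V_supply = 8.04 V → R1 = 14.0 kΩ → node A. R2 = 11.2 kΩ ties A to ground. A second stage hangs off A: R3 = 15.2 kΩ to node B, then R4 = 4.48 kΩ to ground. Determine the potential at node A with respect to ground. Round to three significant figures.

V_A ≈ 2.71 V

The second stage (R3 + R4 = 19.68 kΩ) loads node A in parallel with R2.
Effective lower resistance at A: R2 ‖ 19.68 = 7.138 kΩ.
V_A = 8.04 × 7.138/(14.0 + 7.138) = 2.715 V.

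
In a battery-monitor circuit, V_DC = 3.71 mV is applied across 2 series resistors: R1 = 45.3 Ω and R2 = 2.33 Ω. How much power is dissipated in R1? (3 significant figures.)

P ≈ 0.275 µW

Series current I = V_DC/ΣR = 3.71/47.63 = 0.07789 mA.
V(R1) = I·R = 3.529 mV; P = V·I = 3.529 × 0.07789 = 0.2748 µW.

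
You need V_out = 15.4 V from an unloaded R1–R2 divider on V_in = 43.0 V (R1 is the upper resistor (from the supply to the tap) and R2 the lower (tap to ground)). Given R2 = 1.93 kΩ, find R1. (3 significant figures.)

R1 ≈ 3.46 kΩ

Required fraction k = V_out/V_in = 0.3581.
So R1 = R2 · (V_in/V_out − 1) = 1.93 × (43.0/15.4 − 1) = 1.93 × 1.792 = 3.459 kΩ.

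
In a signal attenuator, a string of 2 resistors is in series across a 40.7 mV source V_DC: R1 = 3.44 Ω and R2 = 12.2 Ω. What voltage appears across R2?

Series total: ΣR = 3.44 + 12.2 = 15.64 Ω.
By the voltage-divider rule, V = 40.7 × 12.20/15.64 = 31.75 mV.

V ≈ 31.7 mV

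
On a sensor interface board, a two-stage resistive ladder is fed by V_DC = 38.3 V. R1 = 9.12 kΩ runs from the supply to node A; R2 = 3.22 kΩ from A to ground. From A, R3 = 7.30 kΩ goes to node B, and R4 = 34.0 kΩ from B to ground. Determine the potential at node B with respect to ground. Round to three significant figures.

V_B ≈ 7.78 V

Node A sees R2 in parallel with the series input of stage 2, R3 + R4 = 41.30 kΩ.
R2 ‖ (R3+R4) = 2.987 kΩ.
First divider: V_A = V_DC · 2.987/(9.12 + 2.987) = 9.450 V.
V_B = V_A × 0.8232 = 7.779 V.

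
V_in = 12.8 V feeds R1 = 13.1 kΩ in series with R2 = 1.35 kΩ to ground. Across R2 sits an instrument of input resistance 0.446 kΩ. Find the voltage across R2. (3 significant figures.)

R2 ‖ R_L = (1.35 × 0.446)/(1.35 + 0.446) = 0.3352 kΩ.
Now apply the divider: V_out = 12.8 × 0.02495 = 0.3194 V.
(Unloaded it would be 1.20 V; the load pulls it down.)

V_out ≈ 0.319 V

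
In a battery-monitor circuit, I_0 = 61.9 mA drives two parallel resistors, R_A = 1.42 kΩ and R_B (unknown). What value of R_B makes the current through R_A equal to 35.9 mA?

Two-branch current divider: I_A = I_0 · R_B/(R_A + R_B).
35.9/61.9 = R_B/(R_A + R_B) → R_B = R_A · (0.5800)/(1 − 0.5800) = 1.42 × 1.381 = 1.961 kΩ.

R_B ≈ 1.96 kΩ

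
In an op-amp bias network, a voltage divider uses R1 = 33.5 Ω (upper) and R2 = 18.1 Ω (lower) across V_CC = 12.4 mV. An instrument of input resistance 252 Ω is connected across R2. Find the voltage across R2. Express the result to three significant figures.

V_out ≈ 4.16 mV

The load sits in parallel with R2, giving an effective lower resistance R2' = R2·R_L/(R2+R_L) = 16.89 Ω.
Now apply the divider: V_out = 12.4 × 0.3351 = 4.156 mV.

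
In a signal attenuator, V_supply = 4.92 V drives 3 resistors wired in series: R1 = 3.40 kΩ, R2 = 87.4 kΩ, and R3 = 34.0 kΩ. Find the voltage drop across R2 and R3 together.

Series total: ΣR = 3.40 + 87.4 + 34.0 = 124.8 kΩ.
R_{R2..R3} = 87.4 + 34.0 = 121.4 kΩ.
Voltage divider: V = V_supply · (121.4 / 124.8) = 4.92 × 0.9728 = 4.786 V.

V ≈ 4.79 V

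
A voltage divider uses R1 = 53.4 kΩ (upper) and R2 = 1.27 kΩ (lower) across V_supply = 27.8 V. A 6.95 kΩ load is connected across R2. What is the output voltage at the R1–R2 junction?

R2 ‖ R_L = (1.27 × 6.95)/(1.27 + 6.95) = 1.074 kΩ.
Now apply the divider: V_out = 27.8 × 0.01971 = 0.5480 V.
(Unloaded it would be 0.646 V; the load pulls it down.)

V_out ≈ 0.548 V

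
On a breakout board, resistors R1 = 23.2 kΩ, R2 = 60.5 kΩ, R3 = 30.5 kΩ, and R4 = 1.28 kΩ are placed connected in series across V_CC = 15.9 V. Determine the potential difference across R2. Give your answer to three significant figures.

V ≈ 8.33 V

Series total: ΣR = 23.2 + 60.5 + 30.5 + 1.28 = 115.5 kΩ.
By the voltage-divider rule, V = 15.9 × 60.50/115.5 = 8.330 V.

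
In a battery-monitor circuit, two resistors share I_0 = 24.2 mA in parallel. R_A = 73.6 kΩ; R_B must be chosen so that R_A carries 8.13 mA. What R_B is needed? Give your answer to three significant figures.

R_B ≈ 37.2 kΩ

In a two-way split, I_A/I_0 = R_B/(R_A + R_B).
8.13/24.2 = R_B/(R_A + R_B) → R_B = R_A · (0.3360)/(1 − 0.3360) = 73.6 × 0.5059 = 37.24 kΩ.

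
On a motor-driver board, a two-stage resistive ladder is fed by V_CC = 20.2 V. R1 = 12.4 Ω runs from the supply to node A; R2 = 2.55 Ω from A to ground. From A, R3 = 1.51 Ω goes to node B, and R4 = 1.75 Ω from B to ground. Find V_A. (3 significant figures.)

Looking into the second stage from A: R3 + R4 = 3.260 Ω appears in parallel with R2.
R2 ‖ (R3+R4) = 1.431 Ω.
First divider: V_A = V_CC · 1.431/(12.4 + 1.431) = 2.090 V.

V_A ≈ 2.09 V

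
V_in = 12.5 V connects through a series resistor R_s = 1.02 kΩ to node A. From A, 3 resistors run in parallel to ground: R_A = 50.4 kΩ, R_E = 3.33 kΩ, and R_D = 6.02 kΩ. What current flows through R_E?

I ≈ 2.51 mA

Parallel bank: R_p = 1/(1/50.4 + 1/3.33 + 1/6.02) = 2.057 kΩ.
V_A = 12.5 × 2.057/3.077 = 8.356 V.
I(R_E) = V_A / R_E = 8.356/3.33 = 2.509 mA.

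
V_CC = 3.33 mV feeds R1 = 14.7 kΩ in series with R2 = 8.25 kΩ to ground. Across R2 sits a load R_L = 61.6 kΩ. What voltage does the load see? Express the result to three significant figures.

The load sits in parallel with R2, giving an effective lower resistance R2' = R2·R_L/(R2+R_L) = 7.276 kΩ.
Voltage divider with the loaded lower leg: V_out = 3.33 × 7.276/(14.7 + 7.276) = 3.33 × 0.3311 = 1.102 mV.

V_out ≈ 1.10 mV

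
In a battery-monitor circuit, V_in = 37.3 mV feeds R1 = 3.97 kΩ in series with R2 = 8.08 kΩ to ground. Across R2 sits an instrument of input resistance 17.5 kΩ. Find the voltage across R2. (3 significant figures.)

V_out ≈ 21.7 mV

First combine the lower leg with the load: R2 ‖ R_L = 5.528 kΩ.
Voltage divider with the loaded lower leg: V_out = 37.3 × 5.528/(3.97 + 5.528) = 37.3 × 0.5820 = 21.71 mV.
(Unloaded it would be 25.0 mV; the load pulls it down.)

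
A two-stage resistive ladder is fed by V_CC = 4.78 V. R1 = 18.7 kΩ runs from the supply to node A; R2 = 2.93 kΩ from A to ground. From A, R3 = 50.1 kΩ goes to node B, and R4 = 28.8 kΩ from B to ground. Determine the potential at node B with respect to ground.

The second stage (R3 + R4 = 78.90 kΩ) loads node A in parallel with R2.
R2 ‖ (R3+R4) = 2.825 kΩ.
First divider: V_A = V_CC · 2.825/(18.7 + 2.825) = 0.6274 V.
Then the unloaded second divider: V_B = V_A × R4/(R3+R4) = 0.6274 × 0.3650 = 0.2290 V.

V_B ≈ 0.229 V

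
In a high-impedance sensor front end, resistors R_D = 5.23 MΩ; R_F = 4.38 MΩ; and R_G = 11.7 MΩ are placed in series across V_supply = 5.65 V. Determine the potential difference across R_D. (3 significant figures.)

Total series resistance ΣR = 5.23 + 4.38 + 11.7 = 21.31 MΩ.
V = V_supply · R/ΣR = 5.65 × 0.2454 = 1.387 V.

V ≈ 1.39 V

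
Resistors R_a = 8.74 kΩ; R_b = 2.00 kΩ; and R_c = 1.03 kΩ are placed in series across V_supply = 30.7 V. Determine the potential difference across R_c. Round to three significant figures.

V ≈ 2.69 V

ΣR = 8.74 + 2.00 + 1.03 = 11.77 kΩ.
V = V_supply · R/ΣR = 30.7 × 0.08751 = 2.687 V.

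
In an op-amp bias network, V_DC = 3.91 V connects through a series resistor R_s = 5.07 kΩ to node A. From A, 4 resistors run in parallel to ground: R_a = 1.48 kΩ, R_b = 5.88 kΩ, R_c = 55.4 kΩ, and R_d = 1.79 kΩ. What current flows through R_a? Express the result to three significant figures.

I ≈ 0.322 mA

Combine the parallel branches: R_p = (1/1.48 + 1/5.88 + 1/55.4 + 1/1.79)⁻¹ = 0.7030 kΩ.
Node voltage V_A = V_DC · R_p/(R_s + R_p) = 3.91 × 0.1218 = 0.4761 V.
I(R_a) = V_A / R_a = 0.4761/1.48 = 0.3217 mA.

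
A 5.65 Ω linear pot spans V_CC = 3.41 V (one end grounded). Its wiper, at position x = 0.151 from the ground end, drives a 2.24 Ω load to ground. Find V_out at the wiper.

Split the track: R_lower = x·R_p = 0.8532 Ω, R_upper = (1−x)·R_p = 4.797 Ω.
Lower segment in parallel with the load: 0.8532 ‖ 2.24 = 0.6178 Ω.
Then V_out = V_CC · 0.6178/(4.797 + 0.6178) = 0.3891 V.
(Unloaded: V_out = x·V_CC = 0.515 V.)

V_out ≈ 0.389 V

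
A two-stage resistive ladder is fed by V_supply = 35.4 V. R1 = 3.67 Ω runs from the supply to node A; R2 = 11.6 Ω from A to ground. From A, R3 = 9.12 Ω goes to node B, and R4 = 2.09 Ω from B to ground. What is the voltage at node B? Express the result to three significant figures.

V_B ≈ 4.02 V

Looking into the second stage from A: R3 + R4 = 11.21 Ω appears in parallel with R2.
R2 ‖ (R3+R4) = 5.701 Ω.
First divider: V_A = V_supply · 5.701/(3.67 + 5.701) = 21.54 V.
Then the unloaded second divider: V_B = V_A × R4/(R3+R4) = 21.54 × 0.1864 = 4.015 V.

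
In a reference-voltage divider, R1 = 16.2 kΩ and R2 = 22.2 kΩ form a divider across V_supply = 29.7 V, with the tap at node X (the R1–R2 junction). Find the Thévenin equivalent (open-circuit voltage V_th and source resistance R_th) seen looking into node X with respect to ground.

V_th ≈ 17.2 V, R_th ≈ 9.37 kΩ

With X open, the divider is unloaded: V_th = 29.7 × 22.2/38.40 = 17.17 V.
Zeroing V_supply shorts the top of R1 to ground, so R_th = R1 ‖ R2 = 9.366 kΩ.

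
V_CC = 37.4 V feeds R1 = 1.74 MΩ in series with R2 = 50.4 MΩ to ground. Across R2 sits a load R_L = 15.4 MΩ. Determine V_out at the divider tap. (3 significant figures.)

First combine the lower leg with the load: R2 ‖ R_L = 11.80 MΩ.
Then V_out = V_CC · R2'/(R1 + R2') = 37.4 × 11.80/13.54 = 32.59 V.

V_out ≈ 32.6 V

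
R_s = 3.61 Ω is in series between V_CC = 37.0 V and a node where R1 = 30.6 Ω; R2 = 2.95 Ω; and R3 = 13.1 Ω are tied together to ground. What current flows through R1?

Parallel bank: R_p = 1/(1/30.6 + 1/2.95 + 1/13.1) = 2.232 Ω.
V_A by voltage divider: V_A = 37.0 × 2.232/(3.61 + 2.232) = 14.14 V.
I(R1) = V_A / R1 = 14.14/30.6 = 0.4620 A.

I ≈ 0.462 A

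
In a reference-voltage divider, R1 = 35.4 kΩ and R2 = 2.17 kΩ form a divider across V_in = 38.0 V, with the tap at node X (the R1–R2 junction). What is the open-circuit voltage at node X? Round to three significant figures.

Open-circuit (no load on X): V_th = V_in · R2/(R1 + R2) = 38.0 × 2.17/(35.40 + 2.17) = 2.195 V.

V_th ≈ 2.19 V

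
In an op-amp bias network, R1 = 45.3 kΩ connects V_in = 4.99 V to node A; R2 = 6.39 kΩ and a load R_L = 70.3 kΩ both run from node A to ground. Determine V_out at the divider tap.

V_out ≈ 0.571 V

First combine the lower leg with the load: R2 ‖ R_L = 5.858 kΩ.
Now apply the divider: V_out = 4.99 × 0.1145 = 0.5714 V.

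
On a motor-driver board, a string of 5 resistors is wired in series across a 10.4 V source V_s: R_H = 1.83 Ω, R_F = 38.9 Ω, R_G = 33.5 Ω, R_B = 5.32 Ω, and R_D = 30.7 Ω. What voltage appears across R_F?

V ≈ 3.67 V

ΣR = 1.83 + 38.9 + 33.5 + 5.32 + 30.7 = 110.2 Ω.
V = V_s · R/ΣR = 10.4 × 0.3528 = 3.669 V.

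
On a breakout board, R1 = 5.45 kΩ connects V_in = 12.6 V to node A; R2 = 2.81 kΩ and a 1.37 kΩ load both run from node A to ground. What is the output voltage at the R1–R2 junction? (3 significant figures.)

The load sits in parallel with R2, giving an effective lower resistance R2' = R2·R_L/(R2+R_L) = 0.9210 kΩ.
Voltage divider with the loaded lower leg: V_out = 12.6 × 0.9210/(5.45 + 0.9210) = 12.6 × 0.1446 = 1.821 V.
(Unloaded it would be 4.29 V; the load pulls it down.)

V_out ≈ 1.82 V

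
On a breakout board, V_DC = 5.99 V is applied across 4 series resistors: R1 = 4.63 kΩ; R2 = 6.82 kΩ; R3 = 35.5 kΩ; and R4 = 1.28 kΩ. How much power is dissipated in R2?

Series current I = V_DC/ΣR = 5.99/48.23 = 0.1242 mA.
P(R2) = I²·R2 = (0.1242)² × 6.82 = 0.1052 mW.

P ≈ 0.105 mW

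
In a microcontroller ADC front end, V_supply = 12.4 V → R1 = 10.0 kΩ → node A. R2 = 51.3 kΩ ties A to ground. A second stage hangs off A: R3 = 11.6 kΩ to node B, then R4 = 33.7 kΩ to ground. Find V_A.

V_A ≈ 8.76 V

The second stage (R3 + R4 = 45.30 kΩ) loads node A in parallel with R2.
Effective lower resistance at A: R2 ‖ 45.30 = 24.06 kΩ.
V_A = 12.4 × 24.06/(10.0 + 24.06) = 8.759 V.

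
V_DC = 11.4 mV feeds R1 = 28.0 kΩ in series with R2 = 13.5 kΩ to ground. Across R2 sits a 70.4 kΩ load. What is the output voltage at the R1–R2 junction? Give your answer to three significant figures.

V_out ≈ 3.28 mV

R2 ‖ R_L = (13.5 × 70.4)/(13.5 + 70.4) = 11.33 kΩ.
Then V_out = V_DC · R2'/(R1 + R2') = 11.4 × 11.33/39.33 = 3.284 mV.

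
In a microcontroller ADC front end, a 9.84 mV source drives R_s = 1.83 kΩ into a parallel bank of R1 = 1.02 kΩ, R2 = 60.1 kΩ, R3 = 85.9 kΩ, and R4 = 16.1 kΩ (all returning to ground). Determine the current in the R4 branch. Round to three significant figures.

Parallel bank: R_p = 1/(1/1.02 + 1/60.1 + 1/85.9 + 1/16.1) = 0.9339 kΩ.
V_A = 9.84 × 0.9339/2.764 = 3.325 mV.
Branch current I = V_A/R4 = 3.325/16.1 = 0.2065 µA.

I ≈ 0.207 µA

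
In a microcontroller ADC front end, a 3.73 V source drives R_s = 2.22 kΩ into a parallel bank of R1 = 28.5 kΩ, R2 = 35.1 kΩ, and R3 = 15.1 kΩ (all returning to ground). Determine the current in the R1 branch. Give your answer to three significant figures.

Equivalent of the parallel group: R_p = 7.704 kΩ.
V_A = 3.73 × 7.704/9.924 = 2.896 V.
I(R1) = V_A / R1 = 2.896/28.5 = 0.1016 mA.
(Equivalently: I_total = 0.3759 mA, then current-divider fraction G_k/ΣG = 0.2703.)

I ≈ 0.102 mA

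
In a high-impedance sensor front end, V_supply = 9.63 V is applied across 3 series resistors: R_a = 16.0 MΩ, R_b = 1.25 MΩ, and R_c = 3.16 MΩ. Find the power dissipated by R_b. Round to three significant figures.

P ≈ 0.278 µW

ΣR = 20.41 MΩ → I = 9.63/20.41 = 0.4718 µA.
P(R_b) = I²·R_b = (0.4718)² × 1.25 = 0.2783 µW.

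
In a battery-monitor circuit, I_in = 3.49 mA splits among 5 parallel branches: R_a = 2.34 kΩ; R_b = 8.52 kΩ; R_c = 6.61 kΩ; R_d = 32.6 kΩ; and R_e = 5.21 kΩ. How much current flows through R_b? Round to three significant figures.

I ≈ 0.446 mA

Total conductance ΣG = 1/2.34 + 1/8.52 + 1/6.61 + 1/32.6 + 1/5.21 = 0.9186 (units of 1/kΩ).
By the current-divider rule, I = I_in · G_k/ΣG = 3.49 × 0.1278 = 0.4459 mA.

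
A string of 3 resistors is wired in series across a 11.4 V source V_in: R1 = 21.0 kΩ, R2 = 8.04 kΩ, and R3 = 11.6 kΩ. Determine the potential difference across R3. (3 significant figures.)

Total series resistance ΣR = 21.0 + 8.04 + 11.6 = 40.64 kΩ.
V = V_in · R/ΣR = 11.4 × 0.2854 = 3.254 V.

V ≈ 3.25 V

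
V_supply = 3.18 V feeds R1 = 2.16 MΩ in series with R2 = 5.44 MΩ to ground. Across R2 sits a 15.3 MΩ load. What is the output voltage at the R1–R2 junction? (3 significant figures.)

First combine the lower leg with the load: R2 ‖ R_L = 4.013 MΩ.
Voltage divider with the loaded lower leg: V_out = 3.18 × 4.013/(2.16 + 4.013) = 3.18 × 0.6501 = 2.067 V.

V_out ≈ 2.07 V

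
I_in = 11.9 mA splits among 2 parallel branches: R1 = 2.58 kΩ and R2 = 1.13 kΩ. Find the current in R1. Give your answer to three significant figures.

I ≈ 3.62 mA

With just two branches, the current splits inversely with resistance.
So I = 11.9 × 1.13/3.710 = 3.625 mA.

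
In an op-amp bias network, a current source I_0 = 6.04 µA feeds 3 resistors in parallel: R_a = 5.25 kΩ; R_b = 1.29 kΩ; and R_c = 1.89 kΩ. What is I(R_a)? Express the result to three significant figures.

Conductances: ΣG = 1/5.25 + 1/1.29 + 1/1.89 = 1.495 (1/kΩ).
R_a takes the fraction G_k/ΣG = 0.1905/1.495 = 0.1274, so I = 6.04 × 0.1274 = 0.7697 µA.

I ≈ 0.770 µA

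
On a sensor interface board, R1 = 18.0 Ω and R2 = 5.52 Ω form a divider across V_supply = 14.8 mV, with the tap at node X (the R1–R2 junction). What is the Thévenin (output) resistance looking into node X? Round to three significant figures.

Zeroing V_supply shorts the top of R1 to ground, so R_th = R1 ‖ R2 = 4.224 Ω.

R_th ≈ 4.22 Ω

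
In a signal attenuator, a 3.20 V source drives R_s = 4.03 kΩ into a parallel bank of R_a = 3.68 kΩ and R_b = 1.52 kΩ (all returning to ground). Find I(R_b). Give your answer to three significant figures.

I ≈ 0.444 mA

Parallel bank: R_p = 1/(1/3.68 + 1/1.52) = 1.076 kΩ.
V_A = 3.20 × 1.076/5.106 = 0.6742 V.
I(R_b) = V_A / R_b = 0.6742/1.52 = 0.4435 mA.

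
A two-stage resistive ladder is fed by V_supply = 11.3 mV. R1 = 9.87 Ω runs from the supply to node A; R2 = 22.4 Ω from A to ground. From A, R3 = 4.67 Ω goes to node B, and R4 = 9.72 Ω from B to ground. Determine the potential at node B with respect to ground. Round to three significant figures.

Node A sees R2 in parallel with the series input of stage 2, R3 + R4 = 14.39 Ω.
R2 ‖ (R3+R4) = 8.762 Ω.
V_A = 11.3 × 8.762/(9.87 + 8.762) = 5.314 mV.
V_B = V_A × 0.6755 = 3.589 mV.

V_B ≈ 3.59 mV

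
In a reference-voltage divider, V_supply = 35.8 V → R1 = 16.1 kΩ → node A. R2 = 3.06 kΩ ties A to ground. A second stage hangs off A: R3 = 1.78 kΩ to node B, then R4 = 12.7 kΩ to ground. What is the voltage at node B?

V_B ≈ 4.26 V

The second stage (R3 + R4 = 14.48 kΩ) loads node A in parallel with R2.
R2 ‖ (R3+R4) = 2.526 kΩ.
First divider: V_A = V_supply · 2.526/(16.1 + 2.526) = 4.855 V.
Stage 2 is unloaded, so V_B = V_A · R4/(R3+R4) = 4.855 × 12.7/14.48 = 4.258 V.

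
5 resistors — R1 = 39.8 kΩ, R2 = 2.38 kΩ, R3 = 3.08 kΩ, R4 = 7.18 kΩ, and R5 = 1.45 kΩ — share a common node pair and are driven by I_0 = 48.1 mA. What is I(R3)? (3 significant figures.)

Total conductance ΣG = 1/39.8 + 1/2.38 + 1/3.08 + 1/7.18 + 1/1.45 = 1.599 (units of 1/kΩ).
Current divider: I(R3) = I_0 · G_k/ΣG = 48.1 × (0.3247/1.599) = 48.1 × 0.2031 = 9.767 mA.

I ≈ 9.77 mA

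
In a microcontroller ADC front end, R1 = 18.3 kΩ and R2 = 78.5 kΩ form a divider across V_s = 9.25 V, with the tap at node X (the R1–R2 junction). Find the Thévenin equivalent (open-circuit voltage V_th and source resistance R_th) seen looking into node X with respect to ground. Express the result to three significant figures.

V_th ≈ 7.50 V, R_th ≈ 14.8 kΩ

With X open, the divider is unloaded: V_th = 9.25 × 78.5/96.80 = 7.501 V.
With V_s suppressed (replaced by a short), R_th = R1 ‖ R2 = (18.30 × 78.5)/(18.30 + 78.5) = 14.84 kΩ.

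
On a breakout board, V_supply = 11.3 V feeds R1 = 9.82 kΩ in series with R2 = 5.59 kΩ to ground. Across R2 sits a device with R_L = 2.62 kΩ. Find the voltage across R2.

V_out ≈ 1.74 V

R2 ‖ R_L = (5.59 × 2.62)/(5.59 + 2.62) = 1.784 kΩ.
Now apply the divider: V_out = 11.3 × 0.1537 = 1.737 V.
(Unloaded it would be 4.10 V; the load pulls it down.)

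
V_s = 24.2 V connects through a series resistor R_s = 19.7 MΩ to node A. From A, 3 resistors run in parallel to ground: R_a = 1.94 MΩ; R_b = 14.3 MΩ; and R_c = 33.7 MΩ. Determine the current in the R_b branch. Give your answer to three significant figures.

Combine the parallel branches: R_p = (1/1.94 + 1/14.3 + 1/33.7)⁻¹ = 1.626 MΩ.
V_A by voltage divider: V_A = 24.2 × 1.626/(19.7 + 1.626) = 1.845 V.
Branch current I = V_A/R_b = 1.845/14.3 = 0.1290 µA.

I ≈ 0.129 µA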